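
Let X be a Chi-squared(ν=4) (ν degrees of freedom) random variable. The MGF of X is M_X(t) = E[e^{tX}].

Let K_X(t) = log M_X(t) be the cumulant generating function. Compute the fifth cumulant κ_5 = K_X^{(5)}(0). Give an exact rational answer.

κ_5 = D^5[K](0) = 1536

M_X(t) = (1 - 2*t)^(-2)
K_X(t) = log M_X(t) = -2*log(1 - 2*t)
D^5[K](t) = -1536/(32*t^5 - 80*t^4 + 80*t^3 - 40*t^2 + 10*t - 1)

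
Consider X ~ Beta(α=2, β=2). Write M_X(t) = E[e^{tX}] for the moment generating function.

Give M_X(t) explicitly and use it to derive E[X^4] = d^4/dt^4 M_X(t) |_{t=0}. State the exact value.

E[X^4] = M^(4)(0) = 1/7

M_X(t) = ₁F₁(2; 4; t)
M^(4)(t) = ₁F₁(6; 8; t)/7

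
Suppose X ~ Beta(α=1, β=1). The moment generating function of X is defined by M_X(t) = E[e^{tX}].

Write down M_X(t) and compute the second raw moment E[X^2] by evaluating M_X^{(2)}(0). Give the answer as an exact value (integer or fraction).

M_X(t) = ₁F₁(1; 2; t)
dM/dt = ₁F₁(2; 3; t)/2
d^2M/dt^2 = ₁F₁(3; 4; t)/3

E[X^2] = d^2M/dt^2 |_{t=0} = 1/3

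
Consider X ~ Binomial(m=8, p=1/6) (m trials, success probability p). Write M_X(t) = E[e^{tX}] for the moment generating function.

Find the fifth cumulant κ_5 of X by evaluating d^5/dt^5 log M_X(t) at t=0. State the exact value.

M_X(t) = (e^(t)/6 + 5/6)^8
K_X(t) = log M_X(t) = 8*log(e^(t)/6 + 5/6)
K^(5)(t) = (-40*e^(4*t) + 2200*e^(3*t) - 11000*e^(2*t) + 5000*e^(t))/(e^(5*t) + 25*e^(4*t) + 250*e^(3*t) + 1250*e^(2*t) + 3125*e^(t) + 3125)

κ_5 = K^(5)(0) = -40/81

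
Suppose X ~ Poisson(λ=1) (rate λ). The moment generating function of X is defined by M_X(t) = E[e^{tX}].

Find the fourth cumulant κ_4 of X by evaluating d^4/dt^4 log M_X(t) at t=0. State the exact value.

M_X(t) = e^(e^(t) - 1)
K_X(t) = log M_X(t) = e^(t) - 1
K^(4)(t) = e^(t)

κ_4 = K^(4)(0) = 1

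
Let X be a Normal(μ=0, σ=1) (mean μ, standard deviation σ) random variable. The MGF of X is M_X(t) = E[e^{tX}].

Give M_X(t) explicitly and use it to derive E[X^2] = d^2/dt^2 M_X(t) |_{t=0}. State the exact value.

M_X(t) = e^(t^2/2)
M^(2)(t) = t^2*e^(t^2/2) + e^(t^2/2)

E[X^2] = M^(2)(0) = 1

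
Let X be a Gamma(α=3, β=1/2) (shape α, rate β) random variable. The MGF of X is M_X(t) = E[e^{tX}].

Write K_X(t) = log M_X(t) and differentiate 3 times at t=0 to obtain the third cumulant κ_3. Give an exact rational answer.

κ_3 = D^3[K](0) = 48

M_X(t) = 1/(8*(1/2 - t)^3)
K_X(t) = log M_X(t) = -3*log(1/2 - t) - 3*log(2)
D^3[K](t) = -48/(8*t^3 - 12*t^2 + 6*t - 1)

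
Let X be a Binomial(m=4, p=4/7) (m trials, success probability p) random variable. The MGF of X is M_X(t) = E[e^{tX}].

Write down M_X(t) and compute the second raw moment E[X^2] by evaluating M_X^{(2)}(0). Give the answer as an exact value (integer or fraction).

E[X^2] = D^2[M](0) = 304/49

M_X(t) = (4*e^(t)/7 + 3/7)^4
D^2[M](t) = 4096*e^(4*t)/2401 + 6912*e^(3*t)/2401 + 3456*e^(2*t)/2401 + 432*e^(t)/2401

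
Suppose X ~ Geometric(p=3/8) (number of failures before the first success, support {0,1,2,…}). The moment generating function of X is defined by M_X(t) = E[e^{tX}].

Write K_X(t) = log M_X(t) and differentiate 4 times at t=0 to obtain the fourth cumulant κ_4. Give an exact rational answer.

κ_4 = K′′′′(0) = 3320/27

M_X(t) = 3/(8*(1 - 5*e^(t)/8))
K_X(t) = log M_X(t) = -log(1 - 5*e^(t)/8) - 3*log(2) + log(3)
K′(t) = -5*e^(t)/(5*e^(t) - 8)
K′′(t) = 40*e^(t)/(25*e^(2*t) - 80*e^(t) + 64)
K′′′(t) = (-200*e^(2*t) - 320*e^(t))/(125*e^(3*t) - 600*e^(2*t) + 960*e^(t) - 512)
K′′′′(t) = (1000*e^(3*t) + 6400*e^(2*t) + 2560*e^(t))/(625*e^(4*t) - 4000*e^(3*t) + 9600*e^(2*t) - 10240*e^(t) + 4096)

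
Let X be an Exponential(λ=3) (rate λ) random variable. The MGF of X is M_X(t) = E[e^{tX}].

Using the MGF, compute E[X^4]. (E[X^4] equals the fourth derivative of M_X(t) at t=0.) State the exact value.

E[X^4] = M^(4)(0) = 8/27

M_X(t) = 3/(3 - t)
M^(4)(t) = -72/(t^5 - 15*t^4 + 90*t^3 - 270*t^2 + 405*t - 243)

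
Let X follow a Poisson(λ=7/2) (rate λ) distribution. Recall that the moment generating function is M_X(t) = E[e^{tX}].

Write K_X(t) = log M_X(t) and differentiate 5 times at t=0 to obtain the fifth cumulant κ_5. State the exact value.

M_X(t) = e^(7*e^(t)/2 - 7/2)
K_X(t) = log M_X(t) = 7*e^(t)/2 - 7/2
K′(t) = 7*e^(t)/2
K′′(t) = 7*e^(t)/2
K′′′(t) = 7*e^(t)/2
K′′′′(t) = 7*e^(t)/2
K′′′′′(t) = 7*e^(t)/2

κ_5 = K′′′′′(0) = 7/2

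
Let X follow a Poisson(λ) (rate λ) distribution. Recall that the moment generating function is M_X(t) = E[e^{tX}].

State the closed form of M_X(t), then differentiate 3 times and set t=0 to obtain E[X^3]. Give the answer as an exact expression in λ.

M_X(t) = e^(λ*(e^(t) - 1))
dM/dt = λ*e^(-λ)*e^(t)*e^(λ*e^(t))
d^2M/dt^2 = (λ^2*e^(2*t)*e^(λ*e^(t)) + λ*e^(t)*e^(λ*e^(t)))*e^(-λ)
d^3M/dt^3 = (λ^3*e^(3*t)*e^(λ*e^(t)) + 3*λ^2*e^(2*t)*e^(λ*e^(t)) + λ*e^(t)*e^(λ*e^(t)))*e^(-λ)

E[X^3] = d^3M/dt^3 |_{t=0} = λ*(λ^2 + 3*λ + 1)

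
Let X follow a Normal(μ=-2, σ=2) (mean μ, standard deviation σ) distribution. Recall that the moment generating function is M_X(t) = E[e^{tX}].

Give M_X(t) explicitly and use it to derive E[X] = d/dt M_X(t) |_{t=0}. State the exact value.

M_X(t) = e^(2*t^2 - 2*t)
M^(1)(t) = 4*t*e^(-2*t)*e^(2*t^2) - 2*e^(-2*t)*e^(2*t^2)

E[X] = M^(1)(0) = -2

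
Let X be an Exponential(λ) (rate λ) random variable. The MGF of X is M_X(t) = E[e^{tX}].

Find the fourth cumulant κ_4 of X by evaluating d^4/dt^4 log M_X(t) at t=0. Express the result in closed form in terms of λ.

κ_4 = K′′′′(0) = 6/λ^4

M_X(t) = λ/(λ - t)
K_X(t) = log M_X(t) = log(λ) - log(λ - t)
K′(t) = -1/(-λ + t)
K′′(t) = 1/(λ^2 - 2*λ*t + t^2)
K′′′(t) = -2/(-λ^3 + 3*λ^2*t - 3*λ*t^2 + t^3)
K′′′′(t) = 6/(λ^4 - 4*λ^3*t + 6*λ^2*t^2 - 4*λ*t^3 + t^4)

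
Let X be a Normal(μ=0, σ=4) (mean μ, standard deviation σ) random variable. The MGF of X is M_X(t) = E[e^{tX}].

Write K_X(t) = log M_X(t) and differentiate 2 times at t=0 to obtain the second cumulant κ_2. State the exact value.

κ_2 = K^(2)(0) = 16

M_X(t) = e^(8*t^2)
K_X(t) = log M_X(t) = 8*t^2
K^(2)(t) = 16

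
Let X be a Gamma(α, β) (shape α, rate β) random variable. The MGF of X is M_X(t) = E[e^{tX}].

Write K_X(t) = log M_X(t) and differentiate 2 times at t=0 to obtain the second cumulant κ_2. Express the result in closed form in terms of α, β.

κ_2 = K′′(0) = α/β^2

M_X(t) = (β/(β - t))^α
K_X(t) = log M_X(t) = α*(log(β) - log(β - t))
K′(t) = -α/(-β + t)
K′′(t) = α/(β^2 - 2*β*t + t^2)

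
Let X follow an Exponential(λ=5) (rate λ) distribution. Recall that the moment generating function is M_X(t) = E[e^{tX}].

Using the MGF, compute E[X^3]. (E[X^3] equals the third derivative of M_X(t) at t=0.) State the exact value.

M_X(t) = 5/(5 - t)
M′(t) = 5/(t^2 - 10*t + 25)
M′′(t) = -10/(t^3 - 15*t^2 + 75*t - 125)
M′′′(t) = 30/(t^4 - 20*t^3 + 150*t^2 - 500*t + 625)

E[X^3] = M′′′(0) = 6/125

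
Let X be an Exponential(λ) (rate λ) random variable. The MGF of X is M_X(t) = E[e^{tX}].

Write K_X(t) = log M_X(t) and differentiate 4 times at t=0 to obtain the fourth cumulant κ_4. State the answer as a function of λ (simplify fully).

κ_4 = D^4[K](0) = 6/λ^4

M_X(t) = λ/(λ - t)
K_X(t) = log M_X(t) = log(λ) - log(λ - t)
D^4[K](t) = 6/(λ^4 - 4*λ^3*t + 6*λ^2*t^2 - 4*λ*t^3 + t^4)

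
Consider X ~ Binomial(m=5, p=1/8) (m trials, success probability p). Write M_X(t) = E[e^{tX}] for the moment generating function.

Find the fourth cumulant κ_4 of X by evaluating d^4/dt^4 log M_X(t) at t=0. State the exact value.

M_X(t) = (e^(t)/8 + 7/8)^5
K_X(t) = log M_X(t) = 5*log(e^(t)/8 + 7/8)
dK/dt = 5*e^(t)/(e^(t) + 7)
d^2K/dt^2 = 35*e^(t)/(e^(2*t) + 14*e^(t) + 49)
d^3K/dt^3 = (-35*e^(2*t) + 245*e^(t))/(e^(3*t) + 21*e^(2*t) + 147*e^(t) + 343)
d^4K/dt^4 = (35*e^(3*t) - 980*e^(2*t) + 1715*e^(t))/(e^(4*t) + 28*e^(3*t) + 294*e^(2*t) + 1372*e^(t) + 2401)

κ_4 = d^4K/dt^4 |_{t=0} = 385/2048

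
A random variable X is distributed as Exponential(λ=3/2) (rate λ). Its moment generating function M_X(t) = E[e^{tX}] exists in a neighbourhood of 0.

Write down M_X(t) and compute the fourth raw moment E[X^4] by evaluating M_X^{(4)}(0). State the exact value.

M_X(t) = 3/(2*(3/2 - t))
dM/dt = 6/(4*t^2 - 12*t + 9)
d^2M/dt^2 = -24/(8*t^3 - 36*t^2 + 54*t - 27)
d^3M/dt^3 = 144/(16*t^4 - 96*t^3 + 216*t^2 - 216*t + 81)
d^4M/dt^4 = -1152/(32*t^5 - 240*t^4 + 720*t^3 - 1080*t^2 + 810*t - 243)

E[X^4] = d^4M/dt^4 |_{t=0} = 128/27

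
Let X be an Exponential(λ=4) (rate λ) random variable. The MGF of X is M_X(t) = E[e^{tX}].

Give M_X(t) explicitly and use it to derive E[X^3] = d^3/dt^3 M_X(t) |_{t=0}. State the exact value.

E[X^3] = D^3[M](0) = 3/32

M_X(t) = 4/(4 - t)
D^3[M](t) = 24/(t^4 - 16*t^3 + 96*t^2 - 256*t + 256)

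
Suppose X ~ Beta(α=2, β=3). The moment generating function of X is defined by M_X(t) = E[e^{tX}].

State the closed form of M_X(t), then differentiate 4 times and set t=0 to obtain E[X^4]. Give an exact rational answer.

E[X^4] = M^(4)(0) = 1/14

M_X(t) = ₁F₁(2; 5; t)
M^(4)(t) = ₁F₁(6; 9; t)/14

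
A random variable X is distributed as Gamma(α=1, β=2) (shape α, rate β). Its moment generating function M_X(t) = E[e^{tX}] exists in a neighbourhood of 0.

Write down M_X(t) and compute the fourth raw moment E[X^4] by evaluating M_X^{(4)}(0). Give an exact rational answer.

M_X(t) = 2/(2 - t)
D^4[M](t) = -48/(t^5 - 10*t^4 + 40*t^3 - 80*t^2 + 80*t - 32)

E[X^4] = D^4[M](0) = 3/2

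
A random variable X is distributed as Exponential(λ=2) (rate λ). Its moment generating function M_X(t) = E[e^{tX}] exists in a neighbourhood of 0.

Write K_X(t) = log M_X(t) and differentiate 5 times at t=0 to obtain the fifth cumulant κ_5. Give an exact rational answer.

κ_5 = d^5K/dt^5 |_{t=0} = 3/4

M_X(t) = 2/(2 - t)
K_X(t) = log M_X(t) = -log(2 - t) + log(2)
dK/dt = -1/(t - 2)
d^2K/dt^2 = 1/(t^2 - 4*t + 4)
d^3K/dt^3 = -2/(t^3 - 6*t^2 + 12*t - 8)
d^4K/dt^4 = 6/(t^4 - 8*t^3 + 24*t^2 - 32*t + 16)
d^5K/dt^5 = -24/(t^5 - 10*t^4 + 40*t^3 - 80*t^2 + 80*t - 32)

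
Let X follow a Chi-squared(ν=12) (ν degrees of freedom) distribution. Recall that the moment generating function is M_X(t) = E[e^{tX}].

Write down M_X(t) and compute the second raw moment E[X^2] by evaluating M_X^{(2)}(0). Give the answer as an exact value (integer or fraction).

E[X^2] = M′′(0) = 168

M_X(t) = (1 - 2*t)^(-6)
M′(t) = -12/(128*t^7 - 448*t^6 + 672*t^5 - 560*t^4 + 280*t^3 - 84*t^2 + 14*t - 1)
M′′(t) = 168/(256*t^8 - 1024*t^7 + 1792*t^6 - 1792*t^5 + 1120*t^4 - 448*t^3 + 112*t^2 - 16*t + 1)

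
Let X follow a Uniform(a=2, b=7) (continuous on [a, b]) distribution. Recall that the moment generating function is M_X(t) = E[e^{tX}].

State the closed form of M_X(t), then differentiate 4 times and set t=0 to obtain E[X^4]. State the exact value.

E[X^4] = D^4[M](0) = 671

M_X(t) = (e^(7*t) - e^(2*t))/(5*t)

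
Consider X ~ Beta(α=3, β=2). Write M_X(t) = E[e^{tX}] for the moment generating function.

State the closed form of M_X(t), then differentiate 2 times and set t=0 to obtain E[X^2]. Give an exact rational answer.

M_X(t) = ₁F₁(3; 5; t)
dM/dt = 3*₁F₁(4; 6; t)/5
d^2M/dt^2 = 2*₁F₁(5; 7; t)/5

E[X^2] = d^2M/dt^2 |_{t=0} = 2/5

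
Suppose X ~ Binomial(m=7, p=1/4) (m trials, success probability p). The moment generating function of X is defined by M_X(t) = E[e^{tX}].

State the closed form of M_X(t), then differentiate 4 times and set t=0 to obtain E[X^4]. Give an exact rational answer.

M_X(t) = (e^(t)/4 + 3/4)^7
D^4[M](t) = 2401*e^(7*t)/16384 + 1701*e^(6*t)/1024 + 118125*e^(5*t)/16384 + 945*e^(4*t)/64 + 229635*e^(3*t)/16384 + 5103*e^(2*t)/1024 + 5103*e^(t)/16384

E[X^4] = D^4[M](0) = 1379/32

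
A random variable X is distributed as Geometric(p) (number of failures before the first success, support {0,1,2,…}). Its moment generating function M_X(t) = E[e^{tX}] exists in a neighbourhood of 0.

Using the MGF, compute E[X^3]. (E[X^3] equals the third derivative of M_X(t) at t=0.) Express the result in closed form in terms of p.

E[X^3] = D^3[M](0) = -1 + 7/p - 12/p^2 + 6/p^3

M_X(t) = p/(-(1 - p)*e^(t) + 1)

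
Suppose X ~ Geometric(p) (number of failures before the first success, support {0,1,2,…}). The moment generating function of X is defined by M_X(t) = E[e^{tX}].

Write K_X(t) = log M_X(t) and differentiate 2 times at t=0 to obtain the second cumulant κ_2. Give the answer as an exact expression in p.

κ_2 = K^(2)(0) = (1 - p)/p^2

M_X(t) = p/(-(1 - p)*e^(t) + 1)
K_X(t) = log M_X(t) = log(p) - log(-(1 - p)*e^(t) + 1)
K^(2)(t) = (-p*e^(t) + e^(t))/(p^2*e^(2*t) - 2*p*e^(2*t) + 2*p*e^(t) + e^(2*t) - 2*e^(t) + 1)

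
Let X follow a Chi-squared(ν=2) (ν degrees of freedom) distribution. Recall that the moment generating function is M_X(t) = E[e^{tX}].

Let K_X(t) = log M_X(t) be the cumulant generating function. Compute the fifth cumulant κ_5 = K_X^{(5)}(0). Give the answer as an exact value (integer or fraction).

κ_5 = d^5K/dt^5 |_{t=0} = 768

M_X(t) = 1/(1 - 2*t)
K_X(t) = log M_X(t) = -log(1 - 2*t)
dK/dt = -2/(2*t - 1)
d^2K/dt^2 = 4/(4*t^2 - 4*t + 1)
d^3K/dt^3 = -16/(8*t^3 - 12*t^2 + 6*t - 1)
d^4K/dt^4 = 96/(16*t^4 - 32*t^3 + 24*t^2 - 8*t + 1)
d^5K/dt^5 = -768/(32*t^5 - 80*t^4 + 80*t^3 - 40*t^2 + 10*t - 1)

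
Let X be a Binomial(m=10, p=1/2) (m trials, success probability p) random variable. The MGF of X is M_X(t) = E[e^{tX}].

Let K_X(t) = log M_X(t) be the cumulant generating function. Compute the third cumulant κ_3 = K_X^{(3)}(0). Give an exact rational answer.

κ_3 = d^3K/dt^3 |_{t=0} = 0

M_X(t) = (e^(t)/2 + 1/2)^10
K_X(t) = log M_X(t) = 10*log(e^(t)/2 + 1/2)
dK/dt = 10*e^(t)/(e^(t) + 1)
d^2K/dt^2 = 10*e^(t)/(e^(2*t) + 2*e^(t) + 1)
d^3K/dt^3 = (-10*e^(2*t) + 10*e^(t))/(e^(3*t) + 3*e^(2*t) + 3*e^(t) + 1)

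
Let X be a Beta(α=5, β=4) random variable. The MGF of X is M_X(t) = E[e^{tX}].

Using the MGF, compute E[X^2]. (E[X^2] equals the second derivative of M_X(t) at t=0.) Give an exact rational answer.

E[X^2] = M′′(0) = 1/3

M_X(t) = ₁F₁(5; 9; t)
M′(t) = 5*₁F₁(6; 10; t)/9
M′′(t) = ₁F₁(7; 11; t)/3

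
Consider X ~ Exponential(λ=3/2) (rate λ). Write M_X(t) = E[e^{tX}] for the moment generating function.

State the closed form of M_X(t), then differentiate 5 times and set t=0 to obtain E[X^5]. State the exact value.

M_X(t) = 3/(2*(3/2 - t))
dM/dt = 6/(4*t^2 - 12*t + 9)
d^2M/dt^2 = -24/(8*t^3 - 36*t^2 + 54*t - 27)
d^3M/dt^3 = 144/(16*t^4 - 96*t^3 + 216*t^2 - 216*t + 81)
d^4M/dt^4 = -1152/(32*t^5 - 240*t^4 + 720*t^3 - 1080*t^2 + 810*t - 243)
d^5M/dt^5 = 11520/(64*t^6 - 576*t^5 + 2160*t^4 - 4320*t^3 + 4860*t^2 - 2916*t + 729)

E[X^5] = d^5M/dt^5 |_{t=0} = 1280/81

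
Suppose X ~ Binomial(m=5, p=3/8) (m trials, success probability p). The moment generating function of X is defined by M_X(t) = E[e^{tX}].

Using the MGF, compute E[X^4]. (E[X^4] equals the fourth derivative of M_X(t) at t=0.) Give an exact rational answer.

E[X^4] = M′′′′(0) = 21975/512

M_X(t) = (3*e^(t)/8 + 5/8)^5
M′(t) = 1215*e^(5*t)/32768 + 2025*e^(4*t)/8192 + 10125*e^(3*t)/16384 + 5625*e^(2*t)/8192 + 9375*e^(t)/32768
M′′(t) = 6075*e^(5*t)/32768 + 2025*e^(4*t)/2048 + 30375*e^(3*t)/16384 + 5625*e^(2*t)/4096 + 9375*e^(t)/32768
M′′′(t) = 30375*e^(5*t)/32768 + 2025*e^(4*t)/512 + 91125*e^(3*t)/16384 + 5625*e^(2*t)/2048 + 9375*e^(t)/32768
M′′′′(t) = 151875*e^(5*t)/32768 + 2025*e^(4*t)/128 + 273375*e^(3*t)/16384 + 5625*e^(2*t)/1024 + 9375*e^(t)/32768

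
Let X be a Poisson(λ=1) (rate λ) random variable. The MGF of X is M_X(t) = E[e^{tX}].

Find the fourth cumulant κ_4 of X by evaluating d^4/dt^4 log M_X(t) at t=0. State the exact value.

M_X(t) = e^(e^(t) - 1)
K_X(t) = log M_X(t) = e^(t) - 1
K^(4)(t) = e^(t)

κ_4 = K^(4)(0) = 1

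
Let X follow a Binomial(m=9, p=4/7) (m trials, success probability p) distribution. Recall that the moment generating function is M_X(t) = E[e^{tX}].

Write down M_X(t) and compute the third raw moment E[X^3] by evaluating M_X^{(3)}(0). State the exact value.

E[X^3] = d^3M/dt^3 |_{t=0} = 1188/7

M_X(t) = (4*e^(t)/7 + 3/7)^9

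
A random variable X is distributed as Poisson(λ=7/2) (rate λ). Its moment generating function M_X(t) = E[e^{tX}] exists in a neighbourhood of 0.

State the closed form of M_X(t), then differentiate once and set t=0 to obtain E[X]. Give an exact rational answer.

E[X] = D[M](0) = 7/2

M_X(t) = e^(7*e^(t)/2 - 7/2)
D[M](t) = 7*e^(-7/2)*e^(t)*e^(7*e^(t)/2)/2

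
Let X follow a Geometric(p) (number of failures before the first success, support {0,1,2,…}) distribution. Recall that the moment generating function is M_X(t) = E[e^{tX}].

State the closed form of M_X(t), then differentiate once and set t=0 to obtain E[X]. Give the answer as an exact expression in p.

M_X(t) = p/(-(1 - p)*e^(t) + 1)
D[M](t) = (-p^2*e^(t) + p*e^(t))/(p^2*e^(2*t) - 2*p*e^(2*t) + 2*p*e^(t) + e^(2*t) - 2*e^(t) + 1)

E[X] = D[M](0) = (1 - p)/p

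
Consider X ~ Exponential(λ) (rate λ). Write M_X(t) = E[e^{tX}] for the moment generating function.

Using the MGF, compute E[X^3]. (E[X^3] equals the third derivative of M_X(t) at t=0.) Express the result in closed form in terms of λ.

E[X^3] = M^(3)(0) = 6/λ^3

M_X(t) = λ/(λ - t)
M^(3)(t) = 6*λ/(λ^4 - 4*λ^3*t + 6*λ^2*t^2 - 4*λ*t^3 + t^4)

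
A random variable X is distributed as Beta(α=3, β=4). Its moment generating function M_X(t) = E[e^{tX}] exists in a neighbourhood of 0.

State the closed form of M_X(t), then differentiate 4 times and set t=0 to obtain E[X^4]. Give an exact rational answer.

M_X(t) = ₁F₁(3; 7; t)
M^(4)(t) = ₁F₁(7; 11; t)/14

E[X^4] = M^(4)(0) = 1/14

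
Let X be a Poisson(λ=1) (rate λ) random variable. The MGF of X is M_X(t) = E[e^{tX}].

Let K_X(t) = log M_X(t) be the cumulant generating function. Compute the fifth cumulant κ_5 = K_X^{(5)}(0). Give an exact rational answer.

M_X(t) = e^(e^(t) - 1)
K_X(t) = log M_X(t) = e^(t) - 1
K^(5)(t) = e^(t)

κ_5 = K^(5)(0) = 1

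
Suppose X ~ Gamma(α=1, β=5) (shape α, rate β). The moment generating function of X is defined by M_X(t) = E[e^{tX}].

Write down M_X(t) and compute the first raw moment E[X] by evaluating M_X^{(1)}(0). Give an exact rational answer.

M_X(t) = 5/(5 - t)
M′(t) = 5/(t^2 - 10*t + 25)

E[X] = M′(0) = 1/5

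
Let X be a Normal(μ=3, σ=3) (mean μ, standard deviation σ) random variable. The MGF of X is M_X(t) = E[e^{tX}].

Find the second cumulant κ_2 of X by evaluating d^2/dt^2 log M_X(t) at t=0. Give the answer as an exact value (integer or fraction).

M_X(t) = e^(9*t^2/2 + 3*t)
K_X(t) = log M_X(t) = 9*t^2/2 + 3*t
K′(t) = 9*t + 3
K′′(t) = 9

κ_2 = K′′(0) = 9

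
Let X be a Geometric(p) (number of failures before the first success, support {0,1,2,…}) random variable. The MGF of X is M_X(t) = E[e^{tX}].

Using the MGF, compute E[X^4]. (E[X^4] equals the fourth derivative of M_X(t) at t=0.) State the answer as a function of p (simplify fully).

E[X^4] = d^4M/dt^4 |_{t=0} = 1 - 15/p + 50/p^2 - 60/p^3 + 24/p^4

M_X(t) = p/(-(1 - p)*e^(t) + 1)
dM/dt = (-p^2*e^(t) + p*e^(t))/(p^2*e^(2*t) - 2*p*e^(2*t) + 2*p*e^(t) + e^(2*t) - 2*e^(t) + 1)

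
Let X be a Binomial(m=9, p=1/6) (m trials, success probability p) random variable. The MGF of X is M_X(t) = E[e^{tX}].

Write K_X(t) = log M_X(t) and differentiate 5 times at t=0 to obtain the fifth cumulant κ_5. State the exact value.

M_X(t) = (e^(t)/6 + 5/6)^9
K_X(t) = log M_X(t) = 9*log(e^(t)/6 + 5/6)
K′(t) = 9*e^(t)/(e^(t) + 5)
K′′(t) = 45*e^(t)/(e^(2*t) + 10*e^(t) + 25)
K′′′(t) = (-45*e^(2*t) + 225*e^(t))/(e^(3*t) + 15*e^(2*t) + 75*e^(t) + 125)
K′′′′(t) = (45*e^(3*t) - 900*e^(2*t) + 1125*e^(t))/(e^(4*t) + 20*e^(3*t) + 150*e^(2*t) + 500*e^(t) + 625)
K′′′′′(t) = (-45*e^(4*t) + 2475*e^(3*t) - 12375*e^(2*t) + 5625*e^(t))/(e^(5*t) + 25*e^(4*t) + 250*e^(3*t) + 1250*e^(2*t) + 3125*e^(t) + 3125)

κ_5 = K′′′′′(0) = -5/9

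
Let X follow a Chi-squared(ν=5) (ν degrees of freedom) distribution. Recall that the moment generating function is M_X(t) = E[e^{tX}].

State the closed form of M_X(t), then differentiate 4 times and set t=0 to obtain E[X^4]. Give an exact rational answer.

E[X^4] = d^4M/dt^4 |_{t=0} = 3465

M_X(t) = (1 - 2*t)^(-5/2)
dM/dt = -5/(8*t^3*√(1 - 2*t) - 12*t^2*√(1 - 2*t) + 6*t*√(1 - 2*t) - √(1 - 2*t))
d^2M/dt^2 = 35/(16*t^4*√(1 - 2*t) - 32*t^3*√(1 - 2*t) + 24*t^2*√(1 - 2*t) - 8*t*√(1 - 2*t) + √(1 - 2*t))
d^3M/dt^3 = -315/(32*t^5*√(1 - 2*t) - 80*t^4*√(1 - 2*t) + 80*t^3*√(1 - 2*t) - 40*t^2*√(1 - 2*t) + 10*t*√(1 - 2*t) - √(1 - 2*t))
d^4M/dt^4 = 3465/(64*t^6*√(1 - 2*t) - 192*t^5*√(1 - 2*t) + 240*t^4*√(1 - 2*t) - 160*t^3*√(1 - 2*t) + 60*t^2*√(1 - 2*t) - 12*t*√(1 - 2*t) + √(1 - 2*t))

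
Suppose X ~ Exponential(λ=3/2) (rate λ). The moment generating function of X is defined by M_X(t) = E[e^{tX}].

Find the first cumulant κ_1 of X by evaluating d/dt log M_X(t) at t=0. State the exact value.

κ_1 = dK/dt |_{t=0} = 2/3

M_X(t) = 3/(2*(3/2 - t))
K_X(t) = log M_X(t) = -log(3/2 - t) - log(2) + log(3)
dK/dt = -2/(2*t - 3)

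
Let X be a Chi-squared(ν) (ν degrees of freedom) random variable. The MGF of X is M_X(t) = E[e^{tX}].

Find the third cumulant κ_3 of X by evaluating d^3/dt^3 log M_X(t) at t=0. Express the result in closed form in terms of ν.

M_X(t) = (1 - 2*t)^(-ν/2)
K_X(t) = log M_X(t) = -ν*log(1 - 2*t)/2
D^3[K](t) = -8*ν/(8*t^3 - 12*t^2 + 6*t - 1)

κ_3 = D^3[K](0) = 8*ν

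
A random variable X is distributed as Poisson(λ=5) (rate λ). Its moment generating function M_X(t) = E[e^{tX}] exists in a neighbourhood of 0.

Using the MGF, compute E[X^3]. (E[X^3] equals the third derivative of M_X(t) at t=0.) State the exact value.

E[X^3] = M′′′(0) = 205

M_X(t) = e^(5*e^(t) - 5)
M′(t) = 5*e^(-5)*e^(t)*e^(5*e^(t))
M′′(t) = (25*e^(2*t)*e^(5*e^(t)) + 5*e^(t)*e^(5*e^(t)))*e^(-5)
M′′′(t) = (125*e^(3*t)*e^(5*e^(t)) + 75*e^(2*t)*e^(5*e^(t)) + 5*e^(t)*e^(5*e^(t)))*e^(-5)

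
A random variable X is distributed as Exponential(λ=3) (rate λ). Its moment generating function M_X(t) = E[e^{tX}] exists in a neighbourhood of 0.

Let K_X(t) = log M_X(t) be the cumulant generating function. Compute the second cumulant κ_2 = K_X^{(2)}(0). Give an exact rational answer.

κ_2 = D^2[K](0) = 1/9

M_X(t) = 3/(3 - t)
K_X(t) = log M_X(t) = -log(3 - t) + log(3)
D^2[K](t) = 1/(t^2 - 6*t + 9)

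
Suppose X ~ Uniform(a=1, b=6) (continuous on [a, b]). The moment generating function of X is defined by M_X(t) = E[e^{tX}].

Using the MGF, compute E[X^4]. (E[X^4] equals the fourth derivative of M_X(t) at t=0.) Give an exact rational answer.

M_X(t) = (e^(6*t) - e^(t))/(5*t)
M^(4)(t) = (1296*t^4*e^(6*t) - t^4*e^(t) - 864*t^3*e^(6*t) + 4*t^3*e^(t) + 432*t^2*e^(6*t) - 12*t^2*e^(t) - 144*t*e^(6*t) + 24*t*e^(t) + 24*e^(6*t) - 24*e^(t))/(5*t^5)

E[X^4] = M^(4)(0) = 311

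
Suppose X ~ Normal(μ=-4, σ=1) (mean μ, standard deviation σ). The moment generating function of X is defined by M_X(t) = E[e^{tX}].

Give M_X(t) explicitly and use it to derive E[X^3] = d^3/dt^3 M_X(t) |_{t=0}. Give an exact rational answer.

M_X(t) = e^(t^2/2 - 4*t)
M′(t) = t*e^(-4*t)*e^(t^2/2) - 4*e^(-4*t)*e^(t^2/2)
M′′(t) = (t^2*e^(t^2/2) - 8*t*e^(t^2/2) + 17*e^(t^2/2))*e^(-4*t)
M′′′(t) = (t^3*e^(t^2/2) - 12*t^2*e^(t^2/2) + 51*t*e^(t^2/2) - 76*e^(t^2/2))*e^(-4*t)

E[X^3] = M′′′(0) = -76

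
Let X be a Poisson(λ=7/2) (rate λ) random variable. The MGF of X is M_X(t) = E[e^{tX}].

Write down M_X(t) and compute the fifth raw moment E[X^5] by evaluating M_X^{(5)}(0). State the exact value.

E[X^5] = M′′′′′(0) = 105119/32

M_X(t) = e^(7*e^(t)/2 - 7/2)
M′(t) = 7*e^(-7/2)*e^(t)*e^(7*e^(t)/2)/2
M′′(t) = (49*e^(2*t)*e^(7*e^(t)/2) + 14*e^(t)*e^(7*e^(t)/2))*e^(-7/2)/4
M′′′(t) = (343*e^(3*t)*e^(7*e^(t)/2) + 294*e^(2*t)*e^(7*e^(t)/2) + 28*e^(t)*e^(7*e^(t)/2))*e^(-7/2)/8
M′′′′(t) = (2401*e^(4*t)*e^(7*e^(t)/2) + 4116*e^(3*t)*e^(7*e^(t)/2) + 1372*e^(2*t)*e^(7*e^(t)/2) + 56*e^(t)*e^(7*e^(t)/2))*e^(-7/2)/16
M′′′′′(t) = (16807*e^(5*t)*e^(7*e^(t)/2) + 48020*e^(4*t)*e^(7*e^(t)/2) + 34300*e^(3*t)*e^(7*e^(t)/2) + 5880*e^(2*t)*e^(7*e^(t)/2) + 112*e^(t)*e^(7*e^(t)/2))*e^(-7/2)/32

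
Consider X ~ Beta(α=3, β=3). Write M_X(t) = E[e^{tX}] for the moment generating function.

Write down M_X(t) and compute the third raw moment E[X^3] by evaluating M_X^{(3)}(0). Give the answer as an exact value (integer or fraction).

M_X(t) = ₁F₁(3; 6; t)
D^3[M](t) = 5*₁F₁(6; 9; t)/28

E[X^3] = D^3[M](0) = 5/28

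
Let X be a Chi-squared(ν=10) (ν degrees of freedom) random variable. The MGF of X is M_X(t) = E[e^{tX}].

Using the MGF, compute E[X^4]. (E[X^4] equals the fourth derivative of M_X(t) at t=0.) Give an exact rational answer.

M_X(t) = (1 - 2*t)^(-5)
M^(4)(t) = -26880/(512*t^9 - 2304*t^8 + 4608*t^7 - 5376*t^6 + 4032*t^5 - 2016*t^4 + 672*t^3 - 144*t^2 + 18*t - 1)

E[X^4] = M^(4)(0) = 26880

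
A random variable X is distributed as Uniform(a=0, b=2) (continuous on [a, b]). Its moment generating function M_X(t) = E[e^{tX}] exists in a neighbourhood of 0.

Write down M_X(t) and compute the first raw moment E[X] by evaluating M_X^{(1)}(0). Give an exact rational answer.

E[X] = M′(0) = 1

M_X(t) = (e^(2*t) - 1)/(2*t)
M′(t) = (2*t*e^(2*t) - e^(2*t) + 1)/(2*t^2)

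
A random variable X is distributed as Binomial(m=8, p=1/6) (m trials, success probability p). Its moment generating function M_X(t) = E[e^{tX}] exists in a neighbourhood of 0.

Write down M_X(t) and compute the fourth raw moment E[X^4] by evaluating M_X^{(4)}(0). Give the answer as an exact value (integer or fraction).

M_X(t) = (e^(t)/6 + 5/6)^8

E[X^4] = M′′′′(0) = 617/27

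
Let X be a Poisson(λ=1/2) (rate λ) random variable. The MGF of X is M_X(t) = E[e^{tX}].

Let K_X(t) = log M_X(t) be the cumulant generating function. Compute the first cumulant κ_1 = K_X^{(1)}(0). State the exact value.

κ_1 = dK/dt |_{t=0} = 1/2

M_X(t) = e^(e^(t)/2 - 1/2)
K_X(t) = log M_X(t) = e^(t)/2 - 1/2
dK/dt = e^(t)/2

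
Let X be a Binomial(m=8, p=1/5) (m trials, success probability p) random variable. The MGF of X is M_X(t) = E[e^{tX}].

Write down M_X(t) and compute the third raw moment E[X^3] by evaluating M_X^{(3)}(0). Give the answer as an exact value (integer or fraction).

E[X^3] = M^(3)(0) = 1376/125

M_X(t) = (e^(t)/5 + 4/5)^8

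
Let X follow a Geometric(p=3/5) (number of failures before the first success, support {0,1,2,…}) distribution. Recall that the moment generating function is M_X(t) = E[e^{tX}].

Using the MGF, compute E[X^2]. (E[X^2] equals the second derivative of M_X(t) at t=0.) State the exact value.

E[X^2] = M^(2)(0) = 14/9

M_X(t) = 3/(5*(1 - 2*e^(t)/5))
M^(2)(t) = (-12*e^(2*t) - 30*e^(t))/(8*e^(3*t) - 60*e^(2*t) + 150*e^(t) - 125)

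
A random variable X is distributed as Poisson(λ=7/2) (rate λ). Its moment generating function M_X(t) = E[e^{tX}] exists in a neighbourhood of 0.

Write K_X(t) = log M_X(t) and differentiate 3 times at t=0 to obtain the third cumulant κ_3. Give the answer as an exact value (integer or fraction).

κ_3 = K′′′(0) = 7/2

M_X(t) = e^(7*e^(t)/2 - 7/2)
K_X(t) = log M_X(t) = 7*e^(t)/2 - 7/2
K′(t) = 7*e^(t)/2
K′′(t) = 7*e^(t)/2
K′′′(t) = 7*e^(t)/2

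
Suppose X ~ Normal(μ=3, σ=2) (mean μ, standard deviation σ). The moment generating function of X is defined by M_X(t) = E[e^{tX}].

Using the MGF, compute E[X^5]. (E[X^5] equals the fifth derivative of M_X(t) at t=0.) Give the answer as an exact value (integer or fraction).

M_X(t) = e^(2*t^2 + 3*t)

E[X^5] = D^5[M](0) = 2043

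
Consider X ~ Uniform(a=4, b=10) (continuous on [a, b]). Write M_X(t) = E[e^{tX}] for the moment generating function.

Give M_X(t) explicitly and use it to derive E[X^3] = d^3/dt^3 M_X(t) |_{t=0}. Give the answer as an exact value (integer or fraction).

M_X(t) = (e^(10*t) - e^(4*t))/(6*t)
D^3[M](t) = (500*t^3*e^(10*t) - 32*t^3*e^(4*t) - 150*t^2*e^(10*t) + 24*t^2*e^(4*t) + 30*t*e^(10*t) - 12*t*e^(4*t) - 3*e^(10*t) + 3*e^(4*t))/(3*t^4)

E[X^3] = D^3[M](0) = 406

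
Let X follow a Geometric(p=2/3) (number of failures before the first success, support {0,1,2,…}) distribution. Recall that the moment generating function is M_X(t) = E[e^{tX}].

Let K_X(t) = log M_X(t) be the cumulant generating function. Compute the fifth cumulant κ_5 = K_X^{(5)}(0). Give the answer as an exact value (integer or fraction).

M_X(t) = 2/(3*(1 - e^(t)/3))
K_X(t) = log M_X(t) = -log(1 - e^(t)/3) - log(3) + log(2)
K′(t) = -e^(t)/(e^(t) - 3)
K′′(t) = 3*e^(t)/(e^(2*t) - 6*e^(t) + 9)
K′′′(t) = (-3*e^(2*t) - 9*e^(t))/(e^(3*t) - 9*e^(2*t) + 27*e^(t) - 27)
K′′′′(t) = (3*e^(3*t) + 36*e^(2*t) + 27*e^(t))/(e^(4*t) - 12*e^(3*t) + 54*e^(2*t) - 108*e^(t) + 81)
K′′′′′(t) = (-3*e^(4*t) - 99*e^(3*t) - 297*e^(2*t) - 81*e^(t))/(e^(5*t) - 15*e^(4*t) + 90*e^(3*t) - 270*e^(2*t) + 405*e^(t) - 243)

κ_5 = K′′′′′(0) = 15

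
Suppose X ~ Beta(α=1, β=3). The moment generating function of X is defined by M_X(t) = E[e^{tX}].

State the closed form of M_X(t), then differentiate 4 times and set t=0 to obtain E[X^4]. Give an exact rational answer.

M_X(t) = ₁F₁(1; 4; t)
D^4[M](t) = ₁F₁(5; 8; t)/35

E[X^4] = D^4[M](0) = 1/35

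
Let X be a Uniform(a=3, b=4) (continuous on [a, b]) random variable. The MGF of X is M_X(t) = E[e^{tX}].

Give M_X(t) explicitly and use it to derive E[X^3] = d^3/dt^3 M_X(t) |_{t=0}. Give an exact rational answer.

E[X^3] = d^3M/dt^3 |_{t=0} = 175/4

M_X(t) = (e^(4*t) - e^(3*t))/t
dM/dt = (4*t*e^(4*t) - 3*t*e^(3*t) - e^(4*t) + e^(3*t))/t^2
d^2M/dt^2 = (16*t^2*e^(4*t) - 9*t^2*e^(3*t) - 8*t*e^(4*t) + 6*t*e^(3*t) + 2*e^(4*t) - 2*e^(3*t))/t^3
d^3M/dt^3 = (64*t^3*e^(4*t) - 27*t^3*e^(3*t) - 48*t^2*e^(4*t) + 27*t^2*e^(3*t) + 24*t*e^(4*t) - 18*t*e^(3*t) - 6*e^(4*t) + 6*e^(3*t))/t^4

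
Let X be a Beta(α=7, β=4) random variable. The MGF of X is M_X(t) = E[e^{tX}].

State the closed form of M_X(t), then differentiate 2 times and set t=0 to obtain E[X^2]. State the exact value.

M_X(t) = ₁F₁(7; 11; t)
dM/dt = 7*₁F₁(8; 12; t)/11
d^2M/dt^2 = 14*₁F₁(9; 13; t)/33

E[X^2] = d^2M/dt^2 |_{t=0} = 14/33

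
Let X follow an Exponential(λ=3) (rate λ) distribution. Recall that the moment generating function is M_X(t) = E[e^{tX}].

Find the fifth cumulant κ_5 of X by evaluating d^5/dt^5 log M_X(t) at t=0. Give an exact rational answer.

M_X(t) = 3/(3 - t)
K_X(t) = log M_X(t) = -log(3 - t) + log(3)
D^5[K](t) = -24/(t^5 - 15*t^4 + 90*t^3 - 270*t^2 + 405*t - 243)

κ_5 = D^5[K](0) = 8/81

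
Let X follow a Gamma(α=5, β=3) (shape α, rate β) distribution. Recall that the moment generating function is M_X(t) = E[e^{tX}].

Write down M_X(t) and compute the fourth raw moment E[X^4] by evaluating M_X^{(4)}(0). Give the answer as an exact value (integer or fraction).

M_X(t) = 243/(3 - t)^5
D^4[M](t) = -408240/(t^9 - 27*t^8 + 324*t^7 - 2268*t^6 + 10206*t^5 - 30618*t^4 + 61236*t^3 - 78732*t^2 + 59049*t - 19683)

E[X^4] = D^4[M](0) = 560/27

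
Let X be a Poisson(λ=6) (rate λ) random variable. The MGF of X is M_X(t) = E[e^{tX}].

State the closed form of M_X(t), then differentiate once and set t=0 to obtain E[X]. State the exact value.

M_X(t) = e^(6*e^(t) - 6)
M^(1)(t) = 6*e^(-6)*e^(t)*e^(6*e^(t))

E[X] = M^(1)(0) = 6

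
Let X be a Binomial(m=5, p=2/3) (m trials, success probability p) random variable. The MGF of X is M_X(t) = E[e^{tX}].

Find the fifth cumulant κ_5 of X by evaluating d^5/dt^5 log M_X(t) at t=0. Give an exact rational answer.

M_X(t) = (2*e^(t)/3 + 1/3)^5
K_X(t) = log M_X(t) = 5*log(2*e^(t)/3 + 1/3)
dK/dt = 10*e^(t)/(2*e^(t) + 1)
d^2K/dt^2 = 10*e^(t)/(4*e^(2*t) + 4*e^(t) + 1)
d^3K/dt^3 = (-20*e^(2*t) + 10*e^(t))/(8*e^(3*t) + 12*e^(2*t) + 6*e^(t) + 1)
d^4K/dt^4 = (40*e^(3*t) - 80*e^(2*t) + 10*e^(t))/(16*e^(4*t) + 32*e^(3*t) + 24*e^(2*t) + 8*e^(t) + 1)
d^5K/dt^5 = (-80*e^(4*t) + 440*e^(3*t) - 220*e^(2*t) + 10*e^(t))/(32*e^(5*t) + 80*e^(4*t) + 80*e^(3*t) + 40*e^(2*t) + 10*e^(t) + 1)

κ_5 = d^5K/dt^5 |_{t=0} = 50/81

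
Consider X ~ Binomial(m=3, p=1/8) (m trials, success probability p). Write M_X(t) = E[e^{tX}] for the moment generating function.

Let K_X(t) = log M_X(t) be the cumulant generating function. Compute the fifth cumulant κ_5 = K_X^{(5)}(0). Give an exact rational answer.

κ_5 = K^(5)(0) = -315/4096

M_X(t) = (e^(t)/8 + 7/8)^3
K_X(t) = log M_X(t) = 3*log(e^(t)/8 + 7/8)
K^(5)(t) = (-21*e^(4*t) + 1617*e^(3*t) - 11319*e^(2*t) + 7203*e^(t))/(e^(5*t) + 35*e^(4*t) + 490*e^(3*t) + 3430*e^(2*t) + 12005*e^(t) + 16807)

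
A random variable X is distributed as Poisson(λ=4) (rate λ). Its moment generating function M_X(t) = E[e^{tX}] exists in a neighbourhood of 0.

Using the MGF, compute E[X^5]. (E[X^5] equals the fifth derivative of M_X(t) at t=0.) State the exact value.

E[X^5] = D^5[M](0) = 5428

M_X(t) = e^(4*e^(t) - 4)
D^5[M](t) = (1024*e^(5*t)*e^(4*e^(t)) + 2560*e^(4*t)*e^(4*e^(t)) + 1600*e^(3*t)*e^(4*e^(t)) + 240*e^(2*t)*e^(4*e^(t)) + 4*e^(t)*e^(4*e^(t)))*e^(-4)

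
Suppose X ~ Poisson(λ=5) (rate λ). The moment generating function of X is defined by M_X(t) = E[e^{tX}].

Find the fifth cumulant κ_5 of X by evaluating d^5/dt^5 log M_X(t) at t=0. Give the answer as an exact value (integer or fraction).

κ_5 = K′′′′′(0) = 5

M_X(t) = e^(5*e^(t) - 5)
K_X(t) = log M_X(t) = 5*e^(t) - 5
K′(t) = 5*e^(t)
K′′(t) = 5*e^(t)
K′′′(t) = 5*e^(t)
K′′′′(t) = 5*e^(t)
K′′′′′(t) = 5*e^(t)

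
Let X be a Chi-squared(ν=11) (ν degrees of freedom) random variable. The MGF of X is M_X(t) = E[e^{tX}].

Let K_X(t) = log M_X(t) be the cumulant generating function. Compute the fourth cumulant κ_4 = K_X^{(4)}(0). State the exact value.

κ_4 = K^(4)(0) = 528

M_X(t) = (1 - 2*t)^(-11/2)
K_X(t) = log M_X(t) = -11*log(1 - 2*t)/2
K^(4)(t) = 528/(16*t^4 - 32*t^3 + 24*t^2 - 8*t + 1)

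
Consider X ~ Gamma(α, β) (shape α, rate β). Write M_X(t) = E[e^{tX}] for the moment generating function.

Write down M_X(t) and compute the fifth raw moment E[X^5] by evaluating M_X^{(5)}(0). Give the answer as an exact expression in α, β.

M_X(t) = (β/(β - t))^α
M′(t) = -α*β^α*(1/(β - t))^α/(-β + t)
M′′(t) = (α^2*β^α*(1/(β - t))^α + α*β^α*(1/(β - t))^α)/(β^2 - 2*β*t + t^2)
M′′′(t) = (-α^3*β^α*(1/(β - t))^α - 3*α^2*β^α*(1/(β - t))^α - 2*α*β^α*(1/(β - t))^α)/(-β^3 + 3*β^2*t - 3*β*t^2 + t^3)
M′′′′(t) = (α^4*β^α*(1/(β - t))^α + 6*α^3*β^α*(1/(β - t))^α + 11*α^2*β^α*(1/(β - t))^α + 6*α*β^α*(1/(β - t))^α)/(β^4 - 4*β^3*t + 6*β^2*t^2 - 4*β*t^3 + t^4)

E[X^5] = M′′′′′(0) = α*(α^4 + 10*α^3 + 35*α^2 + 50*α + 24)/β^5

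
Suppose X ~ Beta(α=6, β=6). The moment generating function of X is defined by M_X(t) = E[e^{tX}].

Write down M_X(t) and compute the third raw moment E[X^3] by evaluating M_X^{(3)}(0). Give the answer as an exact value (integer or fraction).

M_X(t) = ₁F₁(6; 12; t)
D^3[M](t) = 2*₁F₁(9; 15; t)/13

E[X^3] = D^3[M](0) = 2/13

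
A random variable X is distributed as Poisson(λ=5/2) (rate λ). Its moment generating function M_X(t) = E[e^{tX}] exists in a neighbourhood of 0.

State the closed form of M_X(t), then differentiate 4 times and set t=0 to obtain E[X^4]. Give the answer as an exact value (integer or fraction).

E[X^4] = d^4M/dt^4 |_{t=0} = 2865/16

M_X(t) = e^(5*e^(t)/2 - 5/2)
dM/dt = 5*e^(-5/2)*e^(t)*e^(5*e^(t)/2)/2
d^2M/dt^2 = (25*e^(2*t)*e^(5*e^(t)/2) + 10*e^(t)*e^(5*e^(t)/2))*e^(-5/2)/4
d^3M/dt^3 = (125*e^(3*t)*e^(5*e^(t)/2) + 150*e^(2*t)*e^(5*e^(t)/2) + 20*e^(t)*e^(5*e^(t)/2))*e^(-5/2)/8
d^4M/dt^4 = (625*e^(4*t)*e^(5*e^(t)/2) + 1500*e^(3*t)*e^(5*e^(t)/2) + 700*e^(2*t)*e^(5*e^(t)/2) + 40*e^(t)*e^(5*e^(t)/2))*e^(-5/2)/16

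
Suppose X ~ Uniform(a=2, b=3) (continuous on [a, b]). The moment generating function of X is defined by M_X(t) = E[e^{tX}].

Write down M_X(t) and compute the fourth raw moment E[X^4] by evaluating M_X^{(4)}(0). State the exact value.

E[X^4] = D^4[M](0) = 211/5

M_X(t) = (e^(3*t) - e^(2*t))/t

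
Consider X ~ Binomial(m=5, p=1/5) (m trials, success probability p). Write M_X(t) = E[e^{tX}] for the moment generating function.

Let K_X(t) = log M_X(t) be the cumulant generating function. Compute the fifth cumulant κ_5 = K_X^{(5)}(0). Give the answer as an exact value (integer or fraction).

M_X(t) = (e^(t)/5 + 4/5)^5
K_X(t) = log M_X(t) = 5*log(e^(t)/5 + 4/5)
dK/dt = 5*e^(t)/(e^(t) + 4)
d^2K/dt^2 = 20*e^(t)/(e^(2*t) + 8*e^(t) + 16)
d^3K/dt^3 = (-20*e^(2*t) + 80*e^(t))/(e^(3*t) + 12*e^(2*t) + 48*e^(t) + 64)
d^4K/dt^4 = (20*e^(3*t) - 320*e^(2*t) + 320*e^(t))/(e^(4*t) + 16*e^(3*t) + 96*e^(2*t) + 256*e^(t) + 256)
d^5K/dt^5 = (-20*e^(4*t) + 880*e^(3*t) - 3520*e^(2*t) + 1280*e^(t))/(e^(5*t) + 20*e^(4*t) + 160*e^(3*t) + 640*e^(2*t) + 1280*e^(t) + 1024)

κ_5 = d^5K/dt^5 |_{t=0} = -276/625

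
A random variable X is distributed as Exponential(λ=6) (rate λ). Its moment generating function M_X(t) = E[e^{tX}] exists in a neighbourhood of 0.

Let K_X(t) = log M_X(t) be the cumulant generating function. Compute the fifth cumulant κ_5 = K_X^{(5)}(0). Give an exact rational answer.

κ_5 = K′′′′′(0) = 1/324

M_X(t) = 6/(6 - t)
K_X(t) = log M_X(t) = -log(6 - t) + log(6)
K′(t) = -1/(t - 6)
K′′(t) = 1/(t^2 - 12*t + 36)
K′′′(t) = -2/(t^3 - 18*t^2 + 108*t - 216)
K′′′′(t) = 6/(t^4 - 24*t^3 + 216*t^2 - 864*t + 1296)
K′′′′′(t) = -24/(t^5 - 30*t^4 + 360*t^3 - 2160*t^2 + 6480*t - 7776)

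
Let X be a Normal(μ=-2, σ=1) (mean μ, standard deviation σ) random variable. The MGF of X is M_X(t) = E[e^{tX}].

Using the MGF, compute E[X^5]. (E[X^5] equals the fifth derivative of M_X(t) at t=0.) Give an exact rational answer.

M_X(t) = e^(t^2/2 - 2*t)
dM/dt = t*e^(-2*t)*e^(t^2/2) - 2*e^(-2*t)*e^(t^2/2)
d^2M/dt^2 = (t^2*e^(t^2/2) - 4*t*e^(t^2/2) + 5*e^(t^2/2))*e^(-2*t)
d^3M/dt^3 = (t^3*e^(t^2/2) - 6*t^2*e^(t^2/2) + 15*t*e^(t^2/2) - 14*e^(t^2/2))*e^(-2*t)
d^4M/dt^4 = (t^4*e^(t^2/2) - 8*t^3*e^(t^2/2) + 30*t^2*e^(t^2/2) - 56*t*e^(t^2/2) + 43*e^(t^2/2))*e^(-2*t)
d^5M/dt^5 = (t^5*e^(t^2/2) - 10*t^4*e^(t^2/2) + 50*t^3*e^(t^2/2) - 140*t^2*e^(t^2/2) + 215*t*e^(t^2/2) - 142*e^(t^2/2))*e^(-2*t)

E[X^5] = d^5M/dt^5 |_{t=0} = -142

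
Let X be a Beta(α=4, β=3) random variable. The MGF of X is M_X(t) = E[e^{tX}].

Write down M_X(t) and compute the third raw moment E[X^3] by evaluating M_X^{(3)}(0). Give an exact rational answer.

E[X^3] = M′′′(0) = 5/21

M_X(t) = ₁F₁(4; 7; t)
M′(t) = 4*₁F₁(5; 8; t)/7
M′′(t) = 5*₁F₁(6; 9; t)/14
M′′′(t) = 5*₁F₁(7; 10; t)/21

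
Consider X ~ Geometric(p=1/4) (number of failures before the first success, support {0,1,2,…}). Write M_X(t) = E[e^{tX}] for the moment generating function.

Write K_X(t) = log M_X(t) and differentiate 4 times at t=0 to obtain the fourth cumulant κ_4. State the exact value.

M_X(t) = 1/(4*(1 - 3*e^(t)/4))
K_X(t) = log M_X(t) = -log(1 - 3*e^(t)/4) - 2*log(2)
K′(t) = -3*e^(t)/(3*e^(t) - 4)
K′′(t) = 12*e^(t)/(9*e^(2*t) - 24*e^(t) + 16)
K′′′(t) = (-36*e^(2*t) - 48*e^(t))/(27*e^(3*t) - 108*e^(2*t) + 144*e^(t) - 64)
K′′′′(t) = (108*e^(3*t) + 576*e^(2*t) + 192*e^(t))/(81*e^(4*t) - 432*e^(3*t) + 864*e^(2*t) - 768*e^(t) + 256)

κ_4 = K′′′′(0) = 876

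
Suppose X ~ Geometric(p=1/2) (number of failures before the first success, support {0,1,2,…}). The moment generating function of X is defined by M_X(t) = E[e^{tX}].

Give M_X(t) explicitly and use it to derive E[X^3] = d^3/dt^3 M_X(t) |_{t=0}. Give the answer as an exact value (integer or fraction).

M_X(t) = 1/(2*(1 - e^(t)/2))
M^(3)(t) = (e^(3*t) + 8*e^(2*t) + 4*e^(t))/(e^(4*t) - 8*e^(3*t) + 24*e^(2*t) - 32*e^(t) + 16)

E[X^3] = M^(3)(0) = 13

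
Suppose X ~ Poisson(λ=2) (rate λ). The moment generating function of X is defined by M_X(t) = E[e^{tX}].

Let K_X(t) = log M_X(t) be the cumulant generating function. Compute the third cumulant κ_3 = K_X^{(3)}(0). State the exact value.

κ_3 = K′′′(0) = 2

M_X(t) = e^(2*e^(t) - 2)
K_X(t) = log M_X(t) = 2*e^(t) - 2
K′(t) = 2*e^(t)
K′′(t) = 2*e^(t)
K′′′(t) = 2*e^(t)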